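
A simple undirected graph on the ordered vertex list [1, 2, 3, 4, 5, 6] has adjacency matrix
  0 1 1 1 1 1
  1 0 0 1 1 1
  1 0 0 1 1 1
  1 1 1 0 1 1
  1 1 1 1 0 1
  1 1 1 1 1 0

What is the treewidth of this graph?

4

A width-4 tree decomposition is:
Bags: B1 = {1, 3, 4, 5, 6}  B2 = {1, 2, 4, 5, 6}
Tree: B1–B2
The largest bag has 5 vertices, giving width 4; this decomposition certifies tw(G) ≤ 4. Conversely, {1, 2, 4, 5, 6} is a clique of size 5, and the vertices of any clique must share a bag in every tree decomposition; so some bag has ≥ 5 vertices and tw(G) ≥ 4. The upper and lower bounds meet at 4, so that is the treewidth.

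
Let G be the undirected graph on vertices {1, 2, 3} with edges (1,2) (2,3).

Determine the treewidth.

A width-1 tree decomposition is:
Bags: B1 = {1, 2}  B2 = {2, 3}
Tree: B1–B2
Every bag has size at most 2, so the width is 2 − 1 = 1 and tw(G) ≤ 1. Any graph with an edge has treewidth ≥ 1, and G has the edge 1–2. Hence tw(G) = 1 exactly.

1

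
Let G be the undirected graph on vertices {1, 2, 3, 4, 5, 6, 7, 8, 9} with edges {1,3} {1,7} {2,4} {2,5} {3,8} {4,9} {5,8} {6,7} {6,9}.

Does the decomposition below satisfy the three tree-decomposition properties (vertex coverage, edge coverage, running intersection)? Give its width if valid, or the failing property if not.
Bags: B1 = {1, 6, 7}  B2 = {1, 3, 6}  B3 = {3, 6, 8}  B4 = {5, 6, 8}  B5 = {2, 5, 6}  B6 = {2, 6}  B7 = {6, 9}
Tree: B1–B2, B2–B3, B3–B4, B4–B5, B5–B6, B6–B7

A tree decomposition must satisfy three properties: every vertex lies in some bag; for every edge, both endpoints lie together in some bag; and for every vertex, the bags containing it form a connected subtree. Here vertex 4 appears in no bag, so the decomposition is invalid.

No — vertex 4 appears in no bag.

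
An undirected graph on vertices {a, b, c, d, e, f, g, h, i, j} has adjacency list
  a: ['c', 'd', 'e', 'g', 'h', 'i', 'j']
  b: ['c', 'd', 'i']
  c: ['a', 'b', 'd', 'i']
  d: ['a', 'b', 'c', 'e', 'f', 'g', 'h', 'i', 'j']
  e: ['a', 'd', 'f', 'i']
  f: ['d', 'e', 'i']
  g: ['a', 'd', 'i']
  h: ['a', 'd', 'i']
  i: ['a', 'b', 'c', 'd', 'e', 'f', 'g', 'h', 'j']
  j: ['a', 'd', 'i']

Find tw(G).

A width-3 tree decomposition is:
Bags: B1 = {a, d, e, i}  B2 = {a, d, h, i}  B3 = {a, d, g, i}  B4 = {a, c, d, i}  B5 = {d, e, f, i}  B6 = {a, d, i, j}  B7 = {b, c, d, i}
Tree: B1–B2, B2–B3, B2–B4, B1–B5, B3–B6, B4–B7
Each bag holds 4 vertices, so the decomposition has width 3, which upper-bounds the treewidth. For the lower bound, the 4 vertices {a, d, g, i} are pairwise adjacent, and any tree decomposition puts a clique entirely inside one bag — forcing width ≥ 3. Combining the bounds, tw(G) = 3.

3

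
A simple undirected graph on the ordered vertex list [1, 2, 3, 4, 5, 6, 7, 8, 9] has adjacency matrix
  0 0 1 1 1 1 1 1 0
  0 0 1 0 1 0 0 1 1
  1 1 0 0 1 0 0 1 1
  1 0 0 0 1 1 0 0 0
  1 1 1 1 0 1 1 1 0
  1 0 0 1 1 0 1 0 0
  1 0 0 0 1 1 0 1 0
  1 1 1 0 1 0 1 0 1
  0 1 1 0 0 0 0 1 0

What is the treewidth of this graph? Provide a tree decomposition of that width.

Each bag holds 4 vertices, so the decomposition has width 3, which upper-bounds the treewidth. On the other hand G contains the 4-clique {2, 3, 8, 9}. A clique must lie in a single bag of any decomposition, so no decomposition can have width below 3. Therefore the treewidth is 3.

Treewidth 3.
One such decomposition:
Bags: B1 = {1, 3, 5, 8}  B2 = {2, 3, 5, 8}  B3 = {2, 3, 8, 9}  B4 = {1, 5, 7, 8}  B5 = {1, 5, 6, 7}  B6 = {1, 4, 5, 6}
Tree: B1–B2, B2–B3, B1–B4, B4–B5, B5–B6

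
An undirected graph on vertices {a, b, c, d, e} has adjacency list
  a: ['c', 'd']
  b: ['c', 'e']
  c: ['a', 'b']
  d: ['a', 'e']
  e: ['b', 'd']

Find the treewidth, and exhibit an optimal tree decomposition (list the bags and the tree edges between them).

Treewidth 2.
Bags: B1 = {a, c, d}  B2 = {b, c, d}  B3 = {b, d, e}
Tree: B1–B2, B2–B3

Every bag has size at most 3, so the width is 3 − 1 = 2 and tw(G) ≤ 2. The edges d–a–c–b–e–d form a cycle, so G is not a tree and its treewidth is at least 2. The upper and lower bounds meet at 2, so that is the treewidth.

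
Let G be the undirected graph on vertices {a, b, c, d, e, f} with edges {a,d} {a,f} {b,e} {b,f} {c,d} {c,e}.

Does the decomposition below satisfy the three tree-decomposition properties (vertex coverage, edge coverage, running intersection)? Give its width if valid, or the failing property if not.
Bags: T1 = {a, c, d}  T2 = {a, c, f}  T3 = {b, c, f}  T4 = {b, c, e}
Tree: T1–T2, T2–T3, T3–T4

Checking the three conditions: (i) the bags cover all of {a, b, c, d, e, f}; (ii) for each edge, some bag contains both endpoints; (iii) the bags containing any fixed vertex form a subtree. All hold, so the decomposition is valid with width 3 − 1 = 2.

Yes; width 2.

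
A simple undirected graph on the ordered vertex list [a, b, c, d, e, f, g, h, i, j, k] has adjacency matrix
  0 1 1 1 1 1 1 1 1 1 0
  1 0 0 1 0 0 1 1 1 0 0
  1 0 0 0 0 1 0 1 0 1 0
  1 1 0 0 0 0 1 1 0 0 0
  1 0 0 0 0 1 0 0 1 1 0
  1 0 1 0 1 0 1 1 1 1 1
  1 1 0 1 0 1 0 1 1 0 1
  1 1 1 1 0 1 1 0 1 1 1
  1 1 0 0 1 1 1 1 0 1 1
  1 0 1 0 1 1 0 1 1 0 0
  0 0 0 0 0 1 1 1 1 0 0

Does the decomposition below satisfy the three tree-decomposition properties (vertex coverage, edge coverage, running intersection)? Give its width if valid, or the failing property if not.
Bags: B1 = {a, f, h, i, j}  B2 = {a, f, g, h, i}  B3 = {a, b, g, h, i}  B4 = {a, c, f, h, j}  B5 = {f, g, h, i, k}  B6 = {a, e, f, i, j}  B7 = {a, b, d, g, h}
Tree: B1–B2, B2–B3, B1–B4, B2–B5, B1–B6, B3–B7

Yes; width 4.

Vertex coverage: the bags together contain {a, b, c, d, e, f, g, h, i, j, k}, the full vertex set. Edge coverage: each edge of G has both endpoints in at least one bag. Running intersection: for every vertex, the bags containing it form a connected subtree. All three properties hold, so this is a valid tree decomposition of width max|bag| − 1 = 4, and hence tw(G) ≤ 4.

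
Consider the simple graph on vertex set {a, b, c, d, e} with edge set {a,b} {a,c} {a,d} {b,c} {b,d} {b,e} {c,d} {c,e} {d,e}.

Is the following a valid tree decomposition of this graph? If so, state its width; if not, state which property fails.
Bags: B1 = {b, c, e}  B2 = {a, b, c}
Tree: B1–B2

A tree decomposition must satisfy three properties: every vertex lies in some bag; for every edge, both endpoints lie together in some bag; and for every vertex, the bags containing it form a connected subtree. Here vertex d appears in no bag, so the decomposition is invalid.

No — vertex d appears in no bag.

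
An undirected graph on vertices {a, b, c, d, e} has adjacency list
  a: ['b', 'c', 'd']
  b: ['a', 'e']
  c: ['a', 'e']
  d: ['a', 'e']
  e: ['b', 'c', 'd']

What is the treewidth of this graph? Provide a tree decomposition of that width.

Treewidth 2.
One optimal decomposition is:
Bags: B1 = {a, c, e}  B2 = {a, b, e}  B3 = {a, d, e}
Tree: B1–B2, B2–B3

The largest bag has 3 vertices, giving width 2; this decomposition certifies tw(G) ≤ 2. For the lower bound, G contains the cycle a–c–e–b–a, so G is not a forest; only forests have treewidth ≤ 1, hence tw(G) ≥ 2. Combining the bounds, tw(G) = 2.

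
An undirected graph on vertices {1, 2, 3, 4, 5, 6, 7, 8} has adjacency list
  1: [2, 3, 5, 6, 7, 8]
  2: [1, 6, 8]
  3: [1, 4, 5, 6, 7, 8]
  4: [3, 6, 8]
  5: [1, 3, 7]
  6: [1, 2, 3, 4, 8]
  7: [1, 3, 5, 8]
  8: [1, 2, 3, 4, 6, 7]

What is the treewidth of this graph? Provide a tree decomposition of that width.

The largest bag has 4 vertices, giving width 3; this decomposition certifies tw(G) ≤ 3. On the other hand G contains the 4-clique {1, 2, 6, 8}. A clique must lie in a single bag of any decomposition, so no decomposition can have width below 3. Hence tw(G) = 3 exactly.

Treewidth 3.
Bags: B1 = {1, 3, 7, 8}  B2 = {1, 3, 6, 8}  B3 = {3, 4, 6, 8}  B4 = {1, 2, 6, 8}  B5 = {1, 3, 5, 7}
Tree: B1–B2, B2–B3, B2–B4, B1–B5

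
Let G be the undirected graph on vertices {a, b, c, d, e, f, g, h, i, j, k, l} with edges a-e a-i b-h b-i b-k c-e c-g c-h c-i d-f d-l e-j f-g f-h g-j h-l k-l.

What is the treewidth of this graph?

A width-3 tree decomposition is:
Bags: B1 = {a, e, g, j}  B2 = {a, c, e, g}  B3 = {a, c, g, i}  B4 = {c, f, g, i}  B5 = {c, f, h, i}  B6 = {b, f, h, i}  B7 = {b, d, f, h}  B8 = {b, d, h, l}  B9 = {b, d, k, l}
Tree: B1–B2, B2–B3, B3–B4, B4–B5, B5–B6, B6–B7, B7–B8, B8–B9
The largest bag has 4 vertices, giving width 3; this decomposition certifies tw(G) ≤ 3. For the lower bound: the 4 vertex sets {a,e,j}, {g}, {c}, {b,f,h,i} are disjoint, each induces a connected subgraph, and every pair is joined by at least one edge of G. Contracting each set to a single vertex therefore yields K_{4} as a minor, and since treewidth is minor-monotone, tw(G) ≥ tw(K_{4}) = 3. Combining the bounds, tw(G) = 3.

3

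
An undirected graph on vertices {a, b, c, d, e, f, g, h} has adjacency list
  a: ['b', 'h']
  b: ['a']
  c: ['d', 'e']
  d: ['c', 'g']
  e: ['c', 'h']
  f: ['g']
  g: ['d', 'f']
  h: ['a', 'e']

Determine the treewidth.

A width-1 tree decomposition is:
Bags: B1 = {f, g}  B2 = {d, g}  B3 = {c, d}  B4 = {c, e}  B5 = {e, h}  B6 = {a, h}  B7 = {a, b}
Tree: B1–B2, B2–B3, B3–B4, B4–B5, B5–B6, B6–B7
Each bag holds 2 vertices, so the decomposition has width 1, which upper-bounds the treewidth. Any graph with an edge has treewidth ≥ 1, and G has the edge f–g. The upper and lower bounds meet at 1, so that is the treewidth.

1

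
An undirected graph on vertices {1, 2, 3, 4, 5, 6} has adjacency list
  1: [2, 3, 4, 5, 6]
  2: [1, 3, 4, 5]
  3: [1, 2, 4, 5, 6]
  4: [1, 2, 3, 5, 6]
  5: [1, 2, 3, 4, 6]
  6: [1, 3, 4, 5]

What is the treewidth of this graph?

A width-4 tree decomposition is:
Bags: B1 = {1, 2, 3, 4, 5}  B2 = {1, 3, 4, 5, 6}
Tree: B1–B2
Each bag holds 5 vertices, so the decomposition has width 4, which upper-bounds the treewidth. For the lower bound, the 5 vertices {1, 2, 3, 4, 5} are pairwise adjacent, and any tree decomposition puts a clique entirely inside one bag — forcing width ≥ 4. Hence tw(G) = 4 exactly.

4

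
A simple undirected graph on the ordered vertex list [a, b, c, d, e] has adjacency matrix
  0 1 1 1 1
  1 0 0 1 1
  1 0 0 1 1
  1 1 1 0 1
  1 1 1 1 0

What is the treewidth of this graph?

A width-3 tree decomposition is:
Bags: B1 = {a, b, d, e}  B2 = {a, c, d, e}
Tree: B1–B2
Every bag has size at most 4, so the width is 4 − 1 = 3 and tw(G) ≤ 3. For the lower bound, the 4 vertices {a, c, d, e} are pairwise adjacent, and any tree decomposition puts a clique entirely inside one bag — forcing width ≥ 3. Combining the bounds, tw(G) = 3.

3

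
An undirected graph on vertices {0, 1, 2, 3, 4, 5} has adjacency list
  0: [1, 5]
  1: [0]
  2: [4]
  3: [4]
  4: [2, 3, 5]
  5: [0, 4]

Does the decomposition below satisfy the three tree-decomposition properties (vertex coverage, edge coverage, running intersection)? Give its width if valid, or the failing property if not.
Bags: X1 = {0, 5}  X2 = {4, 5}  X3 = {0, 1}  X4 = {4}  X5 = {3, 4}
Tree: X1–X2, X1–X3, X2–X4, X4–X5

A tree decomposition must satisfy three properties: every vertex lies in some bag; for every edge, both endpoints lie together in some bag; and for every vertex, the bags containing it form a connected subtree. Here vertex 2 appears in no bag, so the decomposition is invalid.

No — vertex 2 appears in no bag.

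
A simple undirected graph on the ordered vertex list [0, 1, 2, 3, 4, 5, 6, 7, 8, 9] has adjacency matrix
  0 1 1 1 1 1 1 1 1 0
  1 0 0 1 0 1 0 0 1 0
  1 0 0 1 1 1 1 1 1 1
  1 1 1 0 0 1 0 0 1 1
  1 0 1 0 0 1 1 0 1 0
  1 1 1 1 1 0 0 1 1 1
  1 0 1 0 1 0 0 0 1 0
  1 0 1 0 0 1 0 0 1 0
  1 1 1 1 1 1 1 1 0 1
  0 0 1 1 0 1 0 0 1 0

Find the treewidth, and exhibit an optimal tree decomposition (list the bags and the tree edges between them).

Every bag has size at most 5, so the width is 5 − 1 = 4 and tw(G) ≤ 4. On the other hand G contains the 5-clique {0, 1, 3, 5, 8}. A clique must lie in a single bag of any decomposition, so no decomposition can have width below 4. Therefore the treewidth is 4.

Treewidth 4.
One optimal decomposition is:
Bags: B1 = {0, 2, 3, 5, 8}  B2 = {0, 2, 4, 5, 8}  B3 = {0, 2, 4, 6, 8}  B4 = {2, 3, 5, 8, 9}  B5 = {0, 1, 3, 5, 8}  B6 = {0, 2, 5, 7, 8}
Tree: B1–B2, B2–B3, B1–B4, B1–B5, B1–B6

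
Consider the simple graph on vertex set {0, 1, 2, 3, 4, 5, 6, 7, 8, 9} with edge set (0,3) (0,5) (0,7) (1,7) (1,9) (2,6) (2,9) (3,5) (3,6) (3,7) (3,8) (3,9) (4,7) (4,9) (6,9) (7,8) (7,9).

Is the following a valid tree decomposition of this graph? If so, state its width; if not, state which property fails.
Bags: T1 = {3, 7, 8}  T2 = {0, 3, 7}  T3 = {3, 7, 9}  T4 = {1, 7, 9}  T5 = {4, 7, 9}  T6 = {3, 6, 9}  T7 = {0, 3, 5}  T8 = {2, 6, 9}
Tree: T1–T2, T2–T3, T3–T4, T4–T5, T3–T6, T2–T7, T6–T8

Yes; width 2.

Vertex coverage: the bags together contain {0, 1, 2, 3, 4, 5, 6, 7, 8, 9}, the full vertex set. Edge coverage: each edge of G has both endpoints in at least one bag. Running intersection: for every vertex, the bags containing it form a connected subtree. All three properties hold, so this is a valid tree decomposition of width max|bag| − 1 = 2, and hence tw(G) ≤ 2.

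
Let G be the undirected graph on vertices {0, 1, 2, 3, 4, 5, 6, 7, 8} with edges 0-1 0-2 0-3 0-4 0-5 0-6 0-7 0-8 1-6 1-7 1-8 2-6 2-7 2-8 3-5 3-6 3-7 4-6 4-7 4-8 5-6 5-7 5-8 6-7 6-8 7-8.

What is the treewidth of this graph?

A width-4 tree decomposition is:
Bags: B1 = {0, 5, 6, 7, 8}  B2 = {0, 2, 6, 7, 8}  B3 = {0, 1, 6, 7, 8}  B4 = {0, 3, 5, 6, 7}  B5 = {0, 4, 6, 7, 8}
Tree: B1–B2, B1–B3, B1–B4, B1–B5
The largest bag has 5 vertices, giving width 4; this decomposition certifies tw(G) ≤ 4. For the lower bound, the 5 vertices {0, 1, 6, 7, 8} are pairwise adjacent, and any tree decomposition puts a clique entirely inside one bag — forcing width ≥ 4. Combining the bounds, tw(G) = 4.

4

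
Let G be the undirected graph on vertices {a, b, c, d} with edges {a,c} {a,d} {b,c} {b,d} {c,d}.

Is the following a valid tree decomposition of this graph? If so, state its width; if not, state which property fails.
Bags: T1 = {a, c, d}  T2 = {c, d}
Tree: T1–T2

No — vertex b appears in no bag.

A tree decomposition must satisfy three properties: every vertex lies in some bag; for every edge, both endpoints lie together in some bag; and for every vertex, the bags containing it form a connected subtree. Here vertex b appears in no bag, so the decomposition is invalid.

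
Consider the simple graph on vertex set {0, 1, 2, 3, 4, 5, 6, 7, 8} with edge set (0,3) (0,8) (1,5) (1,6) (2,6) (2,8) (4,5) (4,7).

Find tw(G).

1

A width-1 tree decomposition is:
Bags: B1 = {0, 3}  B2 = {0, 8}  B3 = {2, 8}  B4 = {2, 6}  B5 = {1, 6}  B6 = {1, 5}  B7 = {4, 5}  B8 = {4, 7}
Tree: B1–B2, B2–B3, B3–B4, B4–B5, B5–B6, B6–B7, B7–B8
The largest bag has 2 vertices, giving width 1; this decomposition certifies tw(G) ≤ 1. Since G has at least one edge (e.g. 3–0), it is not an edgeless graph, so tw(G) ≥ 1. Therefore the treewidth is 1.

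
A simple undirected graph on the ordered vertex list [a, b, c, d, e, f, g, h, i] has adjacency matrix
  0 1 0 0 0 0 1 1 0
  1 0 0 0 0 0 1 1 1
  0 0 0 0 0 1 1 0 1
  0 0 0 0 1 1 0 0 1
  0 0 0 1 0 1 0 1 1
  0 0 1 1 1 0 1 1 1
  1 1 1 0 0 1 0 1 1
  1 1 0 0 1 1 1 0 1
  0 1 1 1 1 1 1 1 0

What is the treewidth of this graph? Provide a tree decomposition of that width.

Treewidth 3.
One optimal decomposition is:
Bags: B1 = {e, f, h, i}  B2 = {f, g, h, i}  B3 = {b, g, h, i}  B4 = {d, e, f, i}  B5 = {a, b, g, h}  B6 = {c, f, g, i}
Tree: B1–B2, B2–B3, B1–B4, B3–B5, B2–B6

Each bag holds 4 vertices, so the decomposition has width 3, which upper-bounds the treewidth. Conversely, {a, b, g, h} is a clique of size 4, and the vertices of any clique must share a bag in every tree decomposition; so some bag has ≥ 4 vertices and tw(G) ≥ 3. Therefore the treewidth is 3.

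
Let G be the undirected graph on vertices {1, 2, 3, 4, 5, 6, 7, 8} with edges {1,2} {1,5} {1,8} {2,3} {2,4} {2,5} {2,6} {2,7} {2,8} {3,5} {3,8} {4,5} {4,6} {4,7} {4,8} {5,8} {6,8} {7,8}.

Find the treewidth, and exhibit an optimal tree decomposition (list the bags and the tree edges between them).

Every bag has size at most 4, so the width is 4 − 1 = 3 and tw(G) ≤ 3. For the lower bound, the 4 vertices {1, 2, 5, 8} are pairwise adjacent, and any tree decomposition puts a clique entirely inside one bag — forcing width ≥ 3. The upper and lower bounds meet at 3, so that is the treewidth.

Treewidth 3.
One such decomposition:
Bags: B1 = {2, 4, 5, 8}  B2 = {1, 2, 5, 8}  B3 = {2, 4, 7, 8}  B4 = {2, 3, 5, 8}  B5 = {2, 4, 6, 8}
Tree: B1–B2, B1–B3, B1–B4, B1–B5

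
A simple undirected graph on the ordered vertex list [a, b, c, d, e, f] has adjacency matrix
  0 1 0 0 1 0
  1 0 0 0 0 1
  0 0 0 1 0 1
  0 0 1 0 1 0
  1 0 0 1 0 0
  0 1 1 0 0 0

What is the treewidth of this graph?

A width-2 tree decomposition is:
Bags: B1 = {b, c, f}  B2 = {a, b, c}  B3 = {a, c, e}  B4 = {c, d, e}
Tree: B1–B2, B2–B3, B3–B4
Every bag has size at most 3, so the width is 3 − 1 = 2 and tw(G) ≤ 2. Since c–f–b–a–e–d–c is a cycle in G, G is not acyclic. Forests are exactly the graphs of treewidth ≤ 1, so tw(G) ≥ 2. Combining the bounds, tw(G) = 2.

2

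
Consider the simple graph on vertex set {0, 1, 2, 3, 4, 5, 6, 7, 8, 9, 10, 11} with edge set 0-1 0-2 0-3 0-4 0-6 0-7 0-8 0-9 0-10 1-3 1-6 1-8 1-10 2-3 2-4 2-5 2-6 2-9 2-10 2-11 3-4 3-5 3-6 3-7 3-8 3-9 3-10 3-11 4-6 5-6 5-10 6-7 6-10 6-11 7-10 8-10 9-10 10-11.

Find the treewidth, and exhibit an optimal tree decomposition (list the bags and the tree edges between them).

Treewidth 4.
One optimal decomposition is:
Bags: B1 = {0, 2, 3, 6, 10}  B2 = {2, 3, 5, 6, 10}  B3 = {0, 1, 3, 6, 10}  B4 = {2, 3, 6, 10, 11}  B5 = {0, 1, 3, 8, 10}  B6 = {0, 2, 3, 4, 6}  B7 = {0, 2, 3, 9, 10}  B8 = {0, 3, 6, 7, 10}
Tree: B1–B2, B1–B3, B2–B4, B3–B5, B1–B6, B1–B7, B1–B8

The largest bag has 5 vertices, giving width 4; this decomposition certifies tw(G) ≤ 4. Conversely, {0, 1, 3, 8, 10} is a clique of size 5, and the vertices of any clique must share a bag in every tree decomposition; so some bag has ≥ 5 vertices and tw(G) ≥ 4. Hence tw(G) = 4 exactly.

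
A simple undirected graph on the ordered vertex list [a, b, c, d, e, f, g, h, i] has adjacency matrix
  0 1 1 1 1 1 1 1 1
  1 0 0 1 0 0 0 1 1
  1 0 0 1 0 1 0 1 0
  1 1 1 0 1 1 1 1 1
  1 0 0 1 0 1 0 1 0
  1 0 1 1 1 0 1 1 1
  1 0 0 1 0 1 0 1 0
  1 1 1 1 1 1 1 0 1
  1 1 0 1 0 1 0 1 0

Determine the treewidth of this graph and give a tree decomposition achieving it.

Every bag has size at most 5, so the width is 5 − 1 = 4 and tw(G) ≤ 4. For the lower bound, the 5 vertices {a, d, f, g, h} are pairwise adjacent, and any tree decomposition puts a clique entirely inside one bag — forcing width ≥ 4. Combining the bounds, tw(G) = 4.

Treewidth 4.
Bags: B1 = {a, d, e, f, h}  B2 = {a, d, f, h, i}  B3 = {a, b, d, h, i}  B4 = {a, d, f, g, h}  B5 = {a, c, d, f, h}
Tree: B1–B2, B2–B3, B1–B4, B4–B5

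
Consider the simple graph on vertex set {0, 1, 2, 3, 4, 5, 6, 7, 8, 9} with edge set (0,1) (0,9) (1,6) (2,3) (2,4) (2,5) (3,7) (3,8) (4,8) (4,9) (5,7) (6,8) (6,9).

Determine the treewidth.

2

A width-2 tree decomposition is:
Bags: B1 = {0, 1, 6}  B2 = {0, 6, 9}  B3 = {6, 8, 9}  B4 = {4, 8, 9}  B5 = {3, 4, 8}  B6 = {2, 3, 4}  B7 = {2, 3, 7}  B8 = {2, 5, 7}
Tree: B1–B2, B2–B3, B3–B4, B4–B5, B5–B6, B6–B7, B7–B8
Every bag has size at most 3, so the width is 3 − 1 = 2 and tw(G) ≤ 2. The edges 1–0–9–6–1 form a cycle, so G is not a tree and its treewidth is at least 2. The upper and lower bounds meet at 2, so that is the treewidth.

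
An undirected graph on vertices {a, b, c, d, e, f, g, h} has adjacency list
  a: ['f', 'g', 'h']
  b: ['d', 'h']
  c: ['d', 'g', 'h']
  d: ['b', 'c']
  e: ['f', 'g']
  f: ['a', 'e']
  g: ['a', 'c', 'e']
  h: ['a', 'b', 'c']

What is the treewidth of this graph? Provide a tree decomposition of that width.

Treewidth 2.
One such decomposition:
Bags: B1 = {a, e, f}  B2 = {a, e, g}  B3 = {a, g, h}  B4 = {c, g, h}  B5 = {b, c, h}  B6 = {b, c, d}
Tree: B1–B2, B2–B3, B3–B4, B4–B5, B5–B6

Every bag has size at most 3, so the width is 3 − 1 = 2 and tw(G) ≤ 2. For the lower bound, G contains the cycle f–e–g–a–f, so G is not a forest; only forests have treewidth ≤ 1, hence tw(G) ≥ 2. Combining the bounds, tw(G) = 2.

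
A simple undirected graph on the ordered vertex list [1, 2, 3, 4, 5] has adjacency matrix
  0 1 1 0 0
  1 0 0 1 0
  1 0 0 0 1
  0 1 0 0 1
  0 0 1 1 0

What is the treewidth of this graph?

A width-2 tree decomposition is:
Bags: B1 = {1, 2, 4}  B2 = {1, 4, 5}  B3 = {1, 3, 5}
Tree: B1–B2, B2–B3
The largest bag has 3 vertices, giving width 2; this decomposition certifies tw(G) ≤ 2. The edges 1–2–4–5–3–1 form a cycle, so G is not a tree and its treewidth is at least 2. Hence tw(G) = 2 exactly.

2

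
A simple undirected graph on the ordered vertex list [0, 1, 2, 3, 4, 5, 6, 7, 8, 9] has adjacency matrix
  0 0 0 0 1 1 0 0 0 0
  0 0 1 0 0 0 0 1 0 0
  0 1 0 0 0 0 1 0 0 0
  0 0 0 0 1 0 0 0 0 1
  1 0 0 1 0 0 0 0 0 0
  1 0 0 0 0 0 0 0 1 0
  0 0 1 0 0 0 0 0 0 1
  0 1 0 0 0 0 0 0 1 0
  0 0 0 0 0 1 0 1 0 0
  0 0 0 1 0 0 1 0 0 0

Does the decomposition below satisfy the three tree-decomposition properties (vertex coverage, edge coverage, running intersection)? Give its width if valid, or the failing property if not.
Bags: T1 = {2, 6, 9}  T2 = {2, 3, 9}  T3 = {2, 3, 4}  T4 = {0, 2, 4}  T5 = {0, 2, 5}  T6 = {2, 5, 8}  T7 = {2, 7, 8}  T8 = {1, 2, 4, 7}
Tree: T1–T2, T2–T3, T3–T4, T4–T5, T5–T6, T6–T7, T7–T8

A tree decomposition must satisfy three properties: every vertex lies in some bag; for every edge, both endpoints lie together in some bag; and for every vertex, the bags containing it form a connected subtree. Here bags containing vertex 4 are not connected in the tree, so the decomposition is invalid.

No — bags containing vertex 4 are not connected in the tree.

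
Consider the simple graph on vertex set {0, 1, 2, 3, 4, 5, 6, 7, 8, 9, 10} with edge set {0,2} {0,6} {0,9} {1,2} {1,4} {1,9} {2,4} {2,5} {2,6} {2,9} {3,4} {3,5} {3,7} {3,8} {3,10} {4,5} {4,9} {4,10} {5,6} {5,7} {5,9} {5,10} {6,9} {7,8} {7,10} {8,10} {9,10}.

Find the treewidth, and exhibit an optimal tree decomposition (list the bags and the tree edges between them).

The largest bag has 4 vertices, giving width 3; this decomposition certifies tw(G) ≤ 3. On the other hand G contains the 4-clique {0, 2, 6, 9}. A clique must lie in a single bag of any decomposition, so no decomposition can have width below 3. Combining the bounds, tw(G) = 3.

Treewidth 3.
Bags: B1 = {1, 2, 4, 9}  B2 = {2, 4, 5, 9}  B3 = {4, 5, 9, 10}  B4 = {3, 4, 5, 10}  B5 = {2, 5, 6, 9}  B6 = {3, 5, 7, 10}  B7 = {3, 7, 8, 10}  B8 = {0, 2, 6, 9}
Tree: B1–B2, B2–B3, B3–B4, B2–B5, B4–B6, B6–B7, B5–B8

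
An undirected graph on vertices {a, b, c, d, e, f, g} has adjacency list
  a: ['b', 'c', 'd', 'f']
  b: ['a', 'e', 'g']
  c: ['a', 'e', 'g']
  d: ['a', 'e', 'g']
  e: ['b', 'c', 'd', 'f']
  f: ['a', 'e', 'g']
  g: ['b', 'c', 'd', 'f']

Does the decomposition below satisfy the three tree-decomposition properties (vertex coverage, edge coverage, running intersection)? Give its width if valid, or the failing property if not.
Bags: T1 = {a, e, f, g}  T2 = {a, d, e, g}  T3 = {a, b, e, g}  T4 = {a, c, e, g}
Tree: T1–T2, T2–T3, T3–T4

Yes; width 3.

Every vertex of G appears in some bag (union = {a, b, c, d, e, f, g}); every edge is covered by a bag; and for each vertex v the set of bags containing v is connected in the bag tree. The decomposition is therefore valid. The largest bag has 4 vertices, so the width is 3.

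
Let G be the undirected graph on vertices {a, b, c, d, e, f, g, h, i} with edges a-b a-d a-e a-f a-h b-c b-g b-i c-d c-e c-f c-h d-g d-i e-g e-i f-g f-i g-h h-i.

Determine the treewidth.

4

A width-4 tree decomposition is:
Bags: B1 = {a, c, e, g, i}  B2 = {a, c, f, g, i}  B3 = {a, c, d, g, i}  B4 = {a, c, g, h, i}  B5 = {a, b, c, g, i}
Tree: B1–B2, B2–B3, B3–B4, B4–B5
Each bag holds 5 vertices, so the decomposition has width 4, which upper-bounds the treewidth. For the lower bound: the 5 vertex sets {c,e}, {f,g}, {d,i}, {a}, {h} are disjoint, each induces a connected subgraph, and every pair is joined by at least one edge of G. Contracting each set to a single vertex therefore yields K_{5} as a minor, and since treewidth is minor-monotone, tw(G) ≥ tw(K_{5}) = 4. Combining the bounds, tw(G) = 4.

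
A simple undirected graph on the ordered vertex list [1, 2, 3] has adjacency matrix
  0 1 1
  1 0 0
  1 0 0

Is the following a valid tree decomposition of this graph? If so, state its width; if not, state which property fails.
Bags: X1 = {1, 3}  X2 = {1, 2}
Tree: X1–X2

Vertex coverage: the bags together contain {1, 2, 3}, the full vertex set. Edge coverage: each edge of G has both endpoints in at least one bag. Running intersection: for every vertex, the bags containing it form a connected subtree. All three properties hold, so this is a valid tree decomposition of width max|bag| − 1 = 1, and hence tw(G) ≤ 1.

Yes; width 1.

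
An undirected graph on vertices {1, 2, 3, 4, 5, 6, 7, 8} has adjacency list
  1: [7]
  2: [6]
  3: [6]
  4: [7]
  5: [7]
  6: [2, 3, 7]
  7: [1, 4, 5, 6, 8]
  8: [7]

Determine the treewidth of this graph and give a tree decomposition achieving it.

The largest bag has 2 vertices, giving width 1; this decomposition certifies tw(G) ≤ 1. Any graph with an edge has treewidth ≥ 1, and G has the edge 6–7. Hence tw(G) = 1 exactly.

Treewidth 1.
Bags: B1 = {6, 7}  B2 = {5, 7}  B3 = {2, 6}  B4 = {3, 6}  B5 = {4, 7}  B6 = {1, 7}  B7 = {7, 8}
Tree: B1–B2, B1–B3, B3–B4, B1–B5, B5–B6, B5–B7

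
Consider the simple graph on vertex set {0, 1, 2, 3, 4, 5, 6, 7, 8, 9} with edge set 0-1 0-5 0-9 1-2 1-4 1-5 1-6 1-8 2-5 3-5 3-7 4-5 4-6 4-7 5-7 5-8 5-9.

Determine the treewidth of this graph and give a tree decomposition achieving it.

Treewidth 2.
Bags: B1 = {0, 1, 5}  B2 = {1, 4, 5}  B3 = {1, 2, 5}  B4 = {4, 5, 7}  B5 = {1, 5, 8}  B6 = {0, 5, 9}  B7 = {1, 4, 6}  B8 = {3, 5, 7}
Tree: B1–B2, B2–B3, B2–B4, B2–B5, B1–B6, B2–B7, B4–B8

Every bag has size at most 3, so the width is 3 − 1 = 2 and tw(G) ≤ 2. On the other hand G contains the 3-clique {0, 1, 5}. A clique must lie in a single bag of any decomposition, so no decomposition can have width below 2. Combining the bounds, tw(G) = 2.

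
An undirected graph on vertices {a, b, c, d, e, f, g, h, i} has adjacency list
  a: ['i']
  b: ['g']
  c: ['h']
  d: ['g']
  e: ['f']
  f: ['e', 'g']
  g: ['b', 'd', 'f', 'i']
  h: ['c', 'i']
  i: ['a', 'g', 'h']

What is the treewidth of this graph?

1

A width-1 tree decomposition is:
Bags: B1 = {b, g}  B2 = {g, i}  B3 = {f, g}  B4 = {e, f}  B5 = {d, g}  B6 = {h, i}  B7 = {a, i}  B8 = {c, h}
Tree: B1–B2, B2–B3, B3–B4, B3–B5, B2–B6, B2–B7, B6–B8
The largest bag has 2 vertices, giving width 1; this decomposition certifies tw(G) ≤ 1. Since G has at least one edge (e.g. b–g), it is not an edgeless graph, so tw(G) ≥ 1. The upper and lower bounds meet at 1, so that is the treewidth.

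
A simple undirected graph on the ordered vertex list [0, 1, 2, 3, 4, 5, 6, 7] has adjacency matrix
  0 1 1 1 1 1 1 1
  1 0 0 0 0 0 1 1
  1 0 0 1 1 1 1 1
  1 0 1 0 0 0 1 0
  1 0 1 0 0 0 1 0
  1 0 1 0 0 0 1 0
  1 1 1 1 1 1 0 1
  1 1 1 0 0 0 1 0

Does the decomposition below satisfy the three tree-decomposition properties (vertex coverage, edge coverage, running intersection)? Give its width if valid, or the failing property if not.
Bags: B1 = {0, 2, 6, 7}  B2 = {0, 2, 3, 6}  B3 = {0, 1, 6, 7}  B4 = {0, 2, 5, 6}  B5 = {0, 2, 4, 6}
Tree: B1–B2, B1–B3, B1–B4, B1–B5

Yes; width 3.

Vertex coverage: the bags together contain {0, 1, 2, 3, 4, 5, 6, 7}, the full vertex set. Edge coverage: each edge of G has both endpoints in at least one bag. Running intersection: for every vertex, the bags containing it form a connected subtree. All three properties hold, so this is a valid tree decomposition of width max|bag| − 1 = 3, and hence tw(G) ≤ 3.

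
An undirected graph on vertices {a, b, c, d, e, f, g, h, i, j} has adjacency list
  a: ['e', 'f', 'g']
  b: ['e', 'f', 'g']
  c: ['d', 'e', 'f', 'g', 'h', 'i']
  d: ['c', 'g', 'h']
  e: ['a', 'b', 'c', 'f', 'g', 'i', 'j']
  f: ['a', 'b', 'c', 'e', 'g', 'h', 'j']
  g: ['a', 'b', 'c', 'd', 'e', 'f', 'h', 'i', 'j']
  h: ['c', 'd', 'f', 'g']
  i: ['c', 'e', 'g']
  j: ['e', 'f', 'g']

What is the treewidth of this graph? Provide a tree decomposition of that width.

Every bag has size at most 4, so the width is 4 − 1 = 3 and tw(G) ≤ 3. For the lower bound, the 4 vertices {c, d, g, h} are pairwise adjacent, and any tree decomposition puts a clique entirely inside one bag — forcing width ≥ 3. Therefore the treewidth is 3.

Treewidth 3.
Bags: B1 = {c, f, g, h}  B2 = {c, e, f, g}  B3 = {e, f, g, j}  B4 = {c, e, g, i}  B5 = {c, d, g, h}  B6 = {a, e, f, g}  B7 = {b, e, f, g}
Tree: B1–B2, B2–B3, B2–B4, B1–B5, B2–B6, B6–B7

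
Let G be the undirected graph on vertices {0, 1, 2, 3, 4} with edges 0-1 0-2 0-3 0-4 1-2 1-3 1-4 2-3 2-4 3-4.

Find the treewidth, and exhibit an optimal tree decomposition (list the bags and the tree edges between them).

A single bag containing all 5 vertices is trivially a valid decomposition of width 4. Conversely, {0, 1, 2, 3, 4} is a clique of size 5, and the vertices of any clique must share a bag in every tree decomposition; so some bag has ≥ 5 vertices and tw(G) ≥ 4. Hence tw(G) = 4 exactly.

Treewidth 4.
Bags: B1 = {0, 1, 2, 3, 4}
Tree: (single bag)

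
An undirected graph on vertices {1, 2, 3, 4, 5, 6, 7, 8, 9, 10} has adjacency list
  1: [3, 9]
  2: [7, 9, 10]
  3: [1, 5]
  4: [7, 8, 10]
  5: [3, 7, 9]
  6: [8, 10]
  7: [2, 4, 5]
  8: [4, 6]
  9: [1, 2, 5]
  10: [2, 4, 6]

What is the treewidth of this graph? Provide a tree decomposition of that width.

Each bag holds 3 vertices, so the decomposition has width 2, which upper-bounds the treewidth. Since 3–1–9–5–3 is a cycle in G, G is not acyclic. Forests are exactly the graphs of treewidth ≤ 1, so tw(G) ≥ 2. Therefore the treewidth is 2.

Treewidth 2.
Bags: B1 = {1, 3, 5}  B2 = {1, 5, 9}  B3 = {5, 7, 9}  B4 = {2, 7, 9}  B5 = {2, 4, 7}  B6 = {2, 4, 10}  B7 = {4, 8, 10}  B8 = {6, 8, 10}
Tree: B1–B2, B2–B3, B3–B4, B4–B5, B5–B6, B6–B7, B7–B8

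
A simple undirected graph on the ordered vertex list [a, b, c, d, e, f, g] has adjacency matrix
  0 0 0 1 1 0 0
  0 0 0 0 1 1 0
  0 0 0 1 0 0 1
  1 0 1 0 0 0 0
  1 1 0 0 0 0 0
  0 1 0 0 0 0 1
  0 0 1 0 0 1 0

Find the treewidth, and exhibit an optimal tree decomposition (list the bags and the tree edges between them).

Each bag holds 3 vertices, so the decomposition has width 2, which upper-bounds the treewidth. For the lower bound, G contains the cycle c–d–a–e–b–f–g–c, so G is not a forest; only forests have treewidth ≤ 1, hence tw(G) ≥ 2. Combining the bounds, tw(G) = 2.

Treewidth 2.
One optimal decomposition is:
Bags: B1 = {a, c, d}  B2 = {a, c, e}  B3 = {b, c, e}  B4 = {b, c, f}  B5 = {c, f, g}
Tree: B1–B2, B2–B3, B3–B4, B4–B5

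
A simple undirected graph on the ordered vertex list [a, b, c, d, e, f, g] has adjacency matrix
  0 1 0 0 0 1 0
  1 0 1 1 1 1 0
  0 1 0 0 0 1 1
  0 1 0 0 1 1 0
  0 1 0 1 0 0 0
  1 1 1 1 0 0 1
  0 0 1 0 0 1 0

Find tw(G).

A width-2 tree decomposition is:
Bags: B1 = {a, b, f}  B2 = {b, c, f}  B3 = {c, f, g}  B4 = {b, d, f}  B5 = {b, d, e}
Tree: B1–B2, B2–B3, B1–B4, B4–B5
Every bag has size at most 3, so the width is 3 − 1 = 2 and tw(G) ≤ 2. Conversely, {b, d, e} is a clique of size 3, and the vertices of any clique must share a bag in every tree decomposition; so some bag has ≥ 3 vertices and tw(G) ≥ 2. The upper and lower bounds meet at 2, so that is the treewidth.

2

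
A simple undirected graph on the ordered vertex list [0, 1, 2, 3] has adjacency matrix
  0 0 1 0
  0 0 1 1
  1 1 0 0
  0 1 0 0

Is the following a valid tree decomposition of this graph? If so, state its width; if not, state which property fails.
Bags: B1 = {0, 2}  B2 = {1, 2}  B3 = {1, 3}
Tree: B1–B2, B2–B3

Vertex coverage: the bags together contain {0, 1, 2, 3}, the full vertex set. Edge coverage: each edge of G has both endpoints in at least one bag. Running intersection: for every vertex, the bags containing it form a connected subtree. All three properties hold, so this is a valid tree decomposition of width max|bag| − 1 = 1, and hence tw(G) ≤ 1.

Yes; width 1.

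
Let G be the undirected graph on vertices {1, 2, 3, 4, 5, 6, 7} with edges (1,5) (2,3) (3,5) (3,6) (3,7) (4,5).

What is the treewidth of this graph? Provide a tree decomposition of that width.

Each bag holds 2 vertices, so the decomposition has width 1, which upper-bounds the treewidth. G has an edge, so its treewidth is at least 1. Therefore the treewidth is 1.

Treewidth 1.
One such decomposition:
Bags: B1 = {4, 5}  B2 = {3, 5}  B3 = {2, 3}  B4 = {1, 5}  B5 = {3, 7}  B6 = {3, 6}
Tree: B1–B2, B2–B3, B1–B4, B3–B5, B3–B6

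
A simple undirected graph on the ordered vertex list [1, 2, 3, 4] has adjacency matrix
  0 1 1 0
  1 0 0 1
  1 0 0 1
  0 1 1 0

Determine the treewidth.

A width-2 tree decomposition is:
Bags: B1 = {1, 2, 3}  B2 = {2, 3, 4}
Tree: B1–B2
Every bag has size at most 3, so the width is 3 − 1 = 2 and tw(G) ≤ 2. Since 2–1–3–4–2 is a cycle in G, G is not acyclic. Forests are exactly the graphs of treewidth ≤ 1, so tw(G) ≥ 2. The upper and lower bounds meet at 2, so that is the treewidth.

2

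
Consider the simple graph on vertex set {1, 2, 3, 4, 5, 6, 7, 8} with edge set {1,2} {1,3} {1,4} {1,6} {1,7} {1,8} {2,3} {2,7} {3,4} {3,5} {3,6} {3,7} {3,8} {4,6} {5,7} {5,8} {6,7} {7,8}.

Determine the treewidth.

A width-3 tree decomposition is:
Bags: B1 = {1, 3, 4, 6}  B2 = {1, 3, 6, 7}  B3 = {1, 2, 3, 7}  B4 = {1, 3, 7, 8}  B5 = {3, 5, 7, 8}
Tree: B1–B2, B2–B3, B3–B4, B4–B5
Each bag holds 4 vertices, so the decomposition has width 3, which upper-bounds the treewidth. On the other hand G contains the 4-clique {1, 3, 4, 6}. A clique must lie in a single bag of any decomposition, so no decomposition can have width below 3. Hence tw(G) = 3 exactly.

3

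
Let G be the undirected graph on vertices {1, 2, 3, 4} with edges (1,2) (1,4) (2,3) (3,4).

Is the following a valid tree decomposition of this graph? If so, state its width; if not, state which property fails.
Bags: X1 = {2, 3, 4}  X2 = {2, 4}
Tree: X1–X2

No — vertex 1 appears in no bag.

A tree decomposition must satisfy three properties: every vertex lies in some bag; for every edge, both endpoints lie together in some bag; and for every vertex, the bags containing it form a connected subtree. Here vertex 1 appears in no bag, so the decomposition is invalid.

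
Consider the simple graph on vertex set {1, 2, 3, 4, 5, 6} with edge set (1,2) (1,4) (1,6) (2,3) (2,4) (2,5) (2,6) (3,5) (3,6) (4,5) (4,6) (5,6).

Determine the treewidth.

3

A width-3 tree decomposition is:
Bags: B1 = {2, 4, 5, 6}  B2 = {1, 2, 4, 6}  B3 = {2, 3, 5, 6}
Tree: B1–B2, B1–B3
The largest bag has 4 vertices, giving width 3; this decomposition certifies tw(G) ≤ 3. For the lower bound, the 4 vertices {2, 3, 5, 6} are pairwise adjacent, and any tree decomposition puts a clique entirely inside one bag — forcing width ≥ 3. Therefore the treewidth is 3.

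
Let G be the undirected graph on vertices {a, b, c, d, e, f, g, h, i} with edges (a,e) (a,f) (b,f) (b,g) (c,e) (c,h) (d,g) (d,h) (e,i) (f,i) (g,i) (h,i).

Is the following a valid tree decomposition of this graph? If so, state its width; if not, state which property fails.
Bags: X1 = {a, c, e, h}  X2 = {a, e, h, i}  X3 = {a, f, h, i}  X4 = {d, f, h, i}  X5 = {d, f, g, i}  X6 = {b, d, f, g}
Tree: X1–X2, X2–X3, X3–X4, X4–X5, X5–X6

Yes; width 3.

Checking the three conditions: (i) the bags cover all of {a, b, c, d, e, f, g, h, i}; (ii) for each edge, some bag contains both endpoints; (iii) the bags containing any fixed vertex form a subtree. All hold, so the decomposition is valid with width 4 − 1 = 3.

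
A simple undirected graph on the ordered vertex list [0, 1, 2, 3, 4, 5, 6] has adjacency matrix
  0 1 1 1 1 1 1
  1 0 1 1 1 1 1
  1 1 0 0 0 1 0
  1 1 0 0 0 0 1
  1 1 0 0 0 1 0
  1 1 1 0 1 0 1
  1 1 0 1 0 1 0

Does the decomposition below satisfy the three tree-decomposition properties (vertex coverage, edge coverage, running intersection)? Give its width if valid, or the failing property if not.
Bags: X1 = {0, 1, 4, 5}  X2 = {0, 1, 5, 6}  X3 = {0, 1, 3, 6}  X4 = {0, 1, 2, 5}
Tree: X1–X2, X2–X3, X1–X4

Vertex coverage: the bags together contain {0, 1, 2, 3, 4, 5, 6}, the full vertex set. Edge coverage: each edge of G has both endpoints in at least one bag. Running intersection: for every vertex, the bags containing it form a connected subtree. All three properties hold, so this is a valid tree decomposition of width max|bag| − 1 = 3, and hence tw(G) ≤ 3.

Yes; width 3.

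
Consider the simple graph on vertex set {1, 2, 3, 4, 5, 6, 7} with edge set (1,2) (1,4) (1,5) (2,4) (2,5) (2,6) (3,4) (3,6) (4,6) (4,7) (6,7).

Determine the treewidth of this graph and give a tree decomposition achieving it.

Each bag holds 3 vertices, so the decomposition has width 2, which upper-bounds the treewidth. For the lower bound, the 3 vertices {1, 2, 4} are pairwise adjacent, and any tree decomposition puts a clique entirely inside one bag — forcing width ≥ 2. The upper and lower bounds meet at 2, so that is the treewidth.

Treewidth 2.
One such decomposition:
Bags: B1 = {1, 2, 4}  B2 = {2, 4, 6}  B3 = {3, 4, 6}  B4 = {4, 6, 7}  B5 = {1, 2, 5}
Tree: B1–B2, B2–B3, B3–B4, B1–B5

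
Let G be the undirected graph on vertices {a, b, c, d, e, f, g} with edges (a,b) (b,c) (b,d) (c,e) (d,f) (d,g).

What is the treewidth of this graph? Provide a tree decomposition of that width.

Treewidth 1.
One such decomposition:
Bags: B1 = {b, d}  B2 = {d, f}  B3 = {b, c}  B4 = {a, b}  B5 = {d, g}  B6 = {c, e}
Tree: B1–B2, B1–B3, B3–B4, B2–B5, B3–B6

The largest bag has 2 vertices, giving width 1; this decomposition certifies tw(G) ≤ 1. Any graph with an edge has treewidth ≥ 1, and G has the edge b–d. The upper and lower bounds meet at 1, so that is the treewidth.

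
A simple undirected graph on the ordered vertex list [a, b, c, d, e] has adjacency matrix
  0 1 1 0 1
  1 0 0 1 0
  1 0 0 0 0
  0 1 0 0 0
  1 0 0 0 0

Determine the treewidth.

A width-1 tree decomposition is:
Bags: B1 = {a, b}  B2 = {a, e}  B3 = {a, c}  B4 = {b, d}
Tree: B1–B2, B1–B3, B1–B4
Every bag has size at most 2, so the width is 2 − 1 = 1 and tw(G) ≤ 1. Since G has at least one edge (e.g. b–a), it is not an edgeless graph, so tw(G) ≥ 1. Hence tw(G) = 1 exactly.

1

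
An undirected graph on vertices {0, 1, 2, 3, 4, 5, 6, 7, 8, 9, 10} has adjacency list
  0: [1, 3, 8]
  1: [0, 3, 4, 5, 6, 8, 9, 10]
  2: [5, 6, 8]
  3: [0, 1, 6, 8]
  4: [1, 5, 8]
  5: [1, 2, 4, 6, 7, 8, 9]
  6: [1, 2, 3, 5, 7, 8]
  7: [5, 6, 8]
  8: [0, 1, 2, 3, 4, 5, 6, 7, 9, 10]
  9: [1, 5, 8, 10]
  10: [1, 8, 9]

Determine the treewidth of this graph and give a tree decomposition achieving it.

Every bag has size at most 4, so the width is 4 − 1 = 3 and tw(G) ≤ 3. Conversely, {0, 1, 3, 8} is a clique of size 4, and the vertices of any clique must share a bag in every tree decomposition; so some bag has ≥ 4 vertices and tw(G) ≥ 3. Therefore the treewidth is 3.

Treewidth 3.
One such decomposition:
Bags: B1 = {1, 5, 6, 8}  B2 = {1, 4, 5, 8}  B3 = {5, 6, 7, 8}  B4 = {1, 3, 6, 8}  B5 = {1, 5, 8, 9}  B6 = {0, 1, 3, 8}  B7 = {2, 5, 6, 8}  B8 = {1, 8, 9, 10}
Tree: B1–B2, B1–B3, B1–B4, B1–B5, B4–B6, B1–B7, B5–B8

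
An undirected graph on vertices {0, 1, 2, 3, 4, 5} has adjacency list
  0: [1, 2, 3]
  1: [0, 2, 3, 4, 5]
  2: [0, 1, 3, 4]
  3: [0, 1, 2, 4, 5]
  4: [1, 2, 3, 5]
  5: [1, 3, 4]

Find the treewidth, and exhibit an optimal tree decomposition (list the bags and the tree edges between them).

Each bag holds 4 vertices, so the decomposition has width 3, which upper-bounds the treewidth. Conversely, {0, 1, 2, 3} is a clique of size 4, and the vertices of any clique must share a bag in every tree decomposition; so some bag has ≥ 4 vertices and tw(G) ≥ 3. Combining the bounds, tw(G) = 3.

Treewidth 3.
One such decomposition:
Bags: B1 = {0, 1, 2, 3}  B2 = {1, 2, 3, 4}  B3 = {1, 3, 4, 5}
Tree: B1–B2, B2–B3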